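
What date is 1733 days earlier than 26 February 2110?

−365 (one year) → Feb 26, 2109 (1368 left).
−366 (one year; includes Feb 29, 2108) → Feb 26, 2108 (1002 left).
−365 (one year) → Feb 26, 2107 (637 left).
−365 (one year) → Feb 26, 2106 (272 left).
−26 → Jan 31, 2106 (end of Jan, 31 days; 246 left).
−31 → Dec 31, 2105 (end of Dec, 31 days; 215 left).
−31 → Nov 30, 2105 (end of Nov, 30 days; 184 left).
−30 → Oct 31, 2105 (end of Oct, 31 days; 154 left).
−31 → Sep 30, 2105 (end of Sep, 30 days; 123 left).
−30 → Aug 31, 2105 (end of Aug, 31 days; 93 left).
−31 → Jul 31, 2105 (end of Jul, 31 days; 62 left).
−31 → Jun 30, 2105 (end of Jun, 30 days; 31 left).
−30 → May 31, 2105 (end of May, 31 days; 1 left).
−1 → May 30, 2105.

May 30, 2105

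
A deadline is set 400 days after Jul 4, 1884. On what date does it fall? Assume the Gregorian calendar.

August 8, 1885

Jul has 31 days: +28 → Aug 1, 1884 (372 left).
Aug has 31 days: +31 → Sep 1, 1884 (341 left).
Sep has 30 days: +30 → Oct 1, 1884 (311 left).
Oct has 31 days: +31 → Nov 1, 1884 (280 left).
Nov has 30 days: +30 → Dec 1, 1884 (250 left).
Dec has 31 days: +31 → Jan 1, 1885 (219 left).
Jan has 31 days: +31 → Feb 1, 1885 (188 left).
Feb has 28 days: +28 → Mar 1, 1885 (160 left).
Mar has 31 days: +31 → Apr 1, 1885 (129 left).
Apr has 30 days: +30 → May 1, 1885 (99 left).
May has 31 days: +31 → Jun 1, 1885 (68 left).
Jun has 30 days: +30 → Jul 1, 1885 (38 left).
Jul has 31 days: +31 → Aug 1, 1885 (7 left).
+7 → Aug 8, 1885.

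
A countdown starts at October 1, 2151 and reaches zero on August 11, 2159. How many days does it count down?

2871

Oct 1, 2151 → Oct 1, 2152: 366 days (Feb 29, 2152 is in that span).
Oct 1, 2152 → Oct 1, 2153: 365 days.
Oct 1, 2153 → Oct 1, 2154: 365 days.
Oct 1, 2154 → Oct 1, 2155: 365 days.
Oct 1, 2155 → Oct 1, 2156: 366 days (Feb 29, 2156 is in that span).
Oct 1, 2156 → Oct 1, 2157: 365 days.
Oct 1, 2157 → Oct 1, 2158: 365 days.
Oct 1, 2158 → Nov 1, 2158: 31 days (October has 31).
Nov 1, 2158 → Dec 1, 2158: 30 days (November has 30).
Dec 1, 2158 → Jan 1, 2159: 31 days (December has 31).
Jan 1, 2159 → Feb 1, 2159: 31 days (January has 31).
Feb 1, 2159 → Mar 1, 2159: 28 days (February has 28).
Mar 1, 2159 → Apr 1, 2159: 31 days (March has 31).
Apr 1, 2159 → May 1, 2159: 30 days (April has 30).
May 1, 2159 → Jun 1, 2159: 31 days (May has 31).
Jun 1, 2159 → Jul 1, 2159: 30 days (June has 30).
Jul 1, 2159 → Aug 1, 2159: 31 days (July has 31).
Aug 1, 2159 → Aug 11, 2159: 10 days.
Total: 2871 days.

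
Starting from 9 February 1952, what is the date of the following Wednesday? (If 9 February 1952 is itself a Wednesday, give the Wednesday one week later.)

Feb 9, 1952 is a Saturday.
From Saturday to the next Wednesday is 4 days.
Feb 9, 1952 + 4 = Feb 13, 1952.

February 13, 1952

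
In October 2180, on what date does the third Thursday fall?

October 1, 2180 is a Sunday.
The first Thursday is therefore October 5 (4 days later).
The third Thursday is 5 + 2×7 = October 19.

October 19, 2180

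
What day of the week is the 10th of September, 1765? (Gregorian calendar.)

Doomsday rule: the anchor day for the 1700s is Sunday. For year 65: 65÷12 = 5 r 5, and 5÷4 = 1, so 5+5+1 = 11.
Sunday + 11 ≡ Thursday — that's 1765's doomsday.
In September the doomsday date is Sep 5.
Sep 10 is 5 days after Sep 5; 5 mod 7 = 5, so Thursday + 5 = Tuesday.

Tuesday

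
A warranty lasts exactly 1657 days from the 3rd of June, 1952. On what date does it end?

+365 (one year) → Jun 3, 1953 (1292 left).
+365 (one year) → Jun 3, 1954 (927 left).
+365 (one year) → Jun 3, 1955 (562 left).
+366 (one year; includes Feb 29, 1956) → Jun 3, 1956 (196 left).
Jun has 30 days: +28 → Jul 1, 1956 (168 left).
Jul has 31 days: +31 → Aug 1, 1956 (137 left).
Aug has 31 days: +31 → Sep 1, 1956 (106 left).
Sep has 30 days: +30 → Oct 1, 1956 (76 left).
Oct has 31 days: +31 → Nov 1, 1956 (45 left).
Nov has 30 days: +30 → Dec 1, 1956 (15 left).
+15 → Dec 16, 1956.

December 16, 1956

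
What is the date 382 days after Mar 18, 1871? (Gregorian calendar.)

Mar has 31 days: +14 → Apr 1, 1871 (368 left).
Apr has 30 days: +30 → May 1, 1871 (338 left).
May has 31 days: +31 → Jun 1, 1871 (307 left).
Jun has 30 days: +30 → Jul 1, 1871 (277 left).
Jul has 31 days: +31 → Aug 1, 1871 (246 left).
Aug has 31 days: +31 → Sep 1, 1871 (215 left).
Sep has 30 days: +30 → Oct 1, 1871 (185 left).
Oct has 31 days: +31 → Nov 1, 1871 (154 left).
Nov has 30 days: +30 → Dec 1, 1871 (124 left).
Dec has 31 days: +31 → Jan 1, 1872 (93 left).
Jan has 31 days: +31 → Feb 1, 1872 (62 left).
Feb has 29 days: +29 → Mar 1, 1872 (33 left).
Mar has 31 days: +31 → Apr 1, 1872 (2 left).
+2 → Apr 3, 1872.

April 3, 1872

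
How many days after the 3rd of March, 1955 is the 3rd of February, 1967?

Mar 3, 1955 → Mar 3, 1956: 366 days (Feb 29, 1956 is in that span).
Mar 3, 1956 → Mar 3, 1957: 365 days.
Mar 3, 1957 → Mar 3, 1958: 365 days.
Mar 3, 1958 → Mar 3, 1959: 365 days.
Mar 3, 1959 → Mar 3, 1960: 366 days (Feb 29, 1960 is in that span).
Mar 3, 1960 → Mar 3, 1961: 365 days.
Mar 3, 1961 → Mar 3, 1962: 365 days.
Mar 3, 1962 → Mar 3, 1963: 365 days.
Mar 3, 1963 → Mar 3, 1964: 366 days (Feb 29, 1964 is in that span).
Mar 3, 1964 → Mar 3, 1965: 365 days.
Mar 3, 1965 → Mar 3, 1966: 365 days.
Mar 3, 1966 → Apr 3, 1966: 31 days (March has 31).
Apr 3, 1966 → May 3, 1966: 30 days (April has 30).
May 3, 1966 → Jun 3, 1966: 31 days (May has 31).
Jun 3, 1966 → Jul 3, 1966: 30 days (June has 30).
Jul 3, 1966 → Aug 3, 1966: 31 days (July has 31).
Aug 3, 1966 → Sep 3, 1966: 31 days (August has 31).
Sep 3, 1966 → Oct 3, 1966: 30 days (September has 30).
Oct 3, 1966 → Nov 3, 1966: 31 days (October has 31).
Nov 3, 1966 → Dec 3, 1966: 30 days (November has 30).
Dec 3, 1966 → Jan 3, 1967: 31 days (December has 31).
Jan 3, 1967 → Feb 3, 1967: 31 days.
Total: 4355 days.

4355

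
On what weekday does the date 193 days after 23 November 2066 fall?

Saturday

Nov 23, 2066 is a Tuesday.
193 mod 7 = 4, so 193 days after a Tuesday is Tuesday + 4 = Saturday.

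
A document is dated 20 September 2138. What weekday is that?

Saturday

Doomsday rule: the anchor day for the 2100s is Sunday. For year 38: 38÷12 = 3 r 2, and 2÷4 = 0, so 3+2+0 = 5.
Sunday + 5 ≡ Friday — that's 2138's doomsday.
In September the doomsday date is Sep 5.
Sep 20 is 15 days after Sep 5; 15 mod 7 = 1, so Friday + 1 = Saturday.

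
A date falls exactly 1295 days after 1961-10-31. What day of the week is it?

First find the weekday of Oct 31, 1961. Doomsday rule: the anchor day for the 1900s is Wednesday. For year 61: 61÷12 = 5 r 1, and 1÷4 = 0, so 5+1+0 = 6.
Wednesday + 6 ≡ Tuesday — that's 1961's doomsday.
In October the doomsday date is Oct 10.
Oct 31 is 21 days after Oct 10; 21 mod 7 = 0, so Tuesday + 0 = Tuesday.
1295 mod 7 = 0, so 1295 days after a Tuesday is Tuesday + 0 = Tuesday.

Tuesday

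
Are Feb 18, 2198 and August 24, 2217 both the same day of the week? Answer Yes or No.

Yes

From Feb 18, 2198 to Aug 24, 2217 is 7126 days.
7126 mod 7 = 0, so they are the same weekday.
(Feb 18, 2198 is a Sunday; Aug 24, 2217 is a Sunday.)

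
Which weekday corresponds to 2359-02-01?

Doomsday rule: the anchor day for the 2300s is Wednesday. For year 59: 59÷12 = 4 r 11, and 11÷4 = 2, so 4+11+2 = 17.
Wednesday + 17 ≡ Saturday — that's 2359's doomsday.
In February the doomsday date is Feb 28 (2359 is not a leap year).
Feb 1 is 27 days before Feb 28; 27 mod 7 = 6, so Saturday − 6 = Sunday.

Sunday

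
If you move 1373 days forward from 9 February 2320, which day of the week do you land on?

Tuesday

Feb 9, 2320 is a Monday.
1373 mod 7 = 1, so 1373 days after a Monday is Monday + 1 = Tuesday.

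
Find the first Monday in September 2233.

September 1, 2233 is a Sunday.
The first Monday is therefore September 2 (1 days later).

September 2, 2233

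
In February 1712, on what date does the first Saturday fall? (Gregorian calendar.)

February 6, 1712

February 1, 1712 is a Monday.
The first Saturday is therefore February 6 (5 days later).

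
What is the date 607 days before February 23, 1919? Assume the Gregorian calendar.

−365 (one year) → Feb 23, 1918 (242 left).
−23 → Jan 31, 1918 (end of Jan, 31 days; 219 left).
−31 → Dec 31, 1917 (end of Dec, 31 days; 188 left).
−31 → Nov 30, 1917 (end of Nov, 30 days; 157 left).
−30 → Oct 31, 1917 (end of Oct, 31 days; 127 left).
−31 → Sep 30, 1917 (end of Sep, 30 days; 96 left).
−30 → Aug 31, 1917 (end of Aug, 31 days; 66 left).
−31 → Jul 31, 1917 (end of Jul, 31 days; 35 left).
−31 → Jun 30, 1917 (end of Jun, 30 days; 4 left).
−4 → Jun 26, 1917.

June 26, 1917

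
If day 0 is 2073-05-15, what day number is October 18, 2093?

7461

May 15, 2073 → May 15, 2074: 365 days.
May 15, 2074 → May 15, 2075: 365 days.
May 15, 2075 → May 15, 2076: 366 days (Feb 29, 2076 is in that span).
May 15, 2076 → May 15, 2077: 365 days.
May 15, 2077 → May 15, 2078: 365 days.
May 15, 2078 → May 15, 2079: 365 days.
May 15, 2079 → May 15, 2080: 366 days (Feb 29, 2080 is in that span).
May 15, 2080 → May 15, 2081: 365 days.
May 15, 2081 → May 15, 2082: 365 days.
May 15, 2082 → May 15, 2083: 365 days.
May 15, 2083 → May 15, 2084: 366 days (Feb 29, 2084 is in that span).
May 15, 2084 → May 15, 2085: 365 days.
May 15, 2085 → May 15, 2086: 365 days.
May 15, 2086 → May 15, 2087: 365 days.
May 15, 2087 → May 15, 2088: 366 days (Feb 29, 2088 is in that span).
May 15, 2088 → May 15, 2089: 365 days.
May 15, 2089 → May 15, 2090: 365 days.
May 15, 2090 → May 15, 2091: 365 days.
May 15, 2091 → May 15, 2092: 366 days (Feb 29, 2092 is in that span).
May 15, 2092 → May 15, 2093: 365 days.
May 15, 2093 → Jun 15, 2093: 31 days (May has 31).
Jun 15, 2093 → Jul 15, 2093: 30 days (June has 30).
Jul 15, 2093 → Aug 15, 2093: 31 days (July has 31).
Aug 15, 2093 → Sep 15, 2093: 31 days (August has 31).
Sep 15, 2093 → Oct 15, 2093: 30 days (September has 30).
Oct 15, 2093 → Oct 18, 2093: 3 days.
Total: 7461 days.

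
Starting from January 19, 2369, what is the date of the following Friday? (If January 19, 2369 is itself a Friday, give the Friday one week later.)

January 24, 2369

Jan 19, 2369 is a Sunday.
From Sunday to the next Friday is 5 days.
Jan 19, 2369 + 5 = Jan 24, 2369.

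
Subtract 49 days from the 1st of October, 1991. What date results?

August 13, 1991

−1 → Sep 30, 1991 (end of Sep, 30 days; 48 left).
−30 → Aug 31, 1991 (end of Aug, 31 days; 18 left).
−18 → Aug 13, 1991.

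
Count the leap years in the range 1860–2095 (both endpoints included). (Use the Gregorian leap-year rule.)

Multiples of 4 in [1860,2095]: 59.
Of those, multiples of 100: 2 (not leap unless ÷400).
Multiples of 400: 1.
Leap years = 59 − 2 + 1 = 58.

58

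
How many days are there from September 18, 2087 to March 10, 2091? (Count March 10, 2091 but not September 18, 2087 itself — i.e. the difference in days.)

Sep 18, 2087 → Sep 18, 2088: 366 days (Feb 29, 2088 is in that span).
Sep 18, 2088 → Sep 18, 2089: 365 days.
Sep 18, 2089 → Sep 18, 2090: 365 days.
Sep 18, 2090 → Oct 18, 2090: 30 days (September has 30).
Oct 18, 2090 → Nov 18, 2090: 31 days (October has 31).
Nov 18, 2090 → Dec 18, 2090: 30 days (November has 30).
Dec 18, 2090 → Jan 18, 2091: 31 days (December has 31).
Jan 18, 2091 → Feb 18, 2091: 31 days (January has 31).
Feb 18, 2091 → Mar 10, 2091: 20 days.
Total: 1269 days.

1269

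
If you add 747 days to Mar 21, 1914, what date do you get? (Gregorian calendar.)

+365 (one year) → Mar 21, 1915 (382 left).
Mar has 31 days: +11 → Apr 1, 1915 (371 left).
Apr has 30 days: +30 → May 1, 1915 (341 left).
May has 31 days: +31 → Jun 1, 1915 (310 left).
Jun has 30 days: +30 → Jul 1, 1915 (280 left).
Jul has 31 days: +31 → Aug 1, 1915 (249 left).
Aug has 31 days: +31 → Sep 1, 1915 (218 left).
Sep has 30 days: +30 → Oct 1, 1915 (188 left).
Oct has 31 days: +31 → Nov 1, 1915 (157 left).
Nov has 30 days: +30 → Dec 1, 1915 (127 left).
Dec has 31 days: +31 → Jan 1, 1916 (96 left).
Jan has 31 days: +31 → Feb 1, 1916 (65 left).
Feb has 29 days: +29 → Mar 1, 1916 (36 left).
Mar has 31 days: +31 → Apr 1, 1916 (5 left).
+5 → Apr 6, 1916.

April 6, 1916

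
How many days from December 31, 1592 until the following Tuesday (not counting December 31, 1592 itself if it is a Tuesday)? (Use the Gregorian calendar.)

5

Dec 31, 1592 is a Thursday.
From Thursday to the next Tuesday is 5 days.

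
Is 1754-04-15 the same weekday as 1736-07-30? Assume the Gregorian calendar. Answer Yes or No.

Yes

From Jul 30, 1736 to Apr 15, 1754 is 6468 days.
6468 mod 7 = 0, so they are the same weekday.
(Jul 30, 1736 is a Monday; Apr 15, 1754 is a Monday.)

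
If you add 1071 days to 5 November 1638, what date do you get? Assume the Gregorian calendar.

+365 (one year) → Nov 5, 1639 (706 left).
+366 (one year; includes Feb 29, 1640) → Nov 5, 1640 (340 left).
Nov has 30 days: +26 → Dec 1, 1640 (314 left).
Dec has 31 days: +31 → Jan 1, 1641 (283 left).
Jan has 31 days: +31 → Feb 1, 1641 (252 left).
Feb has 28 days: +28 → Mar 1, 1641 (224 left).
Mar has 31 days: +31 → Apr 1, 1641 (193 left).
Apr has 30 days: +30 → May 1, 1641 (163 left).
May has 31 days: +31 → Jun 1, 1641 (132 left).
Jun has 30 days: +30 → Jul 1, 1641 (102 left).
Jul has 31 days: +31 → Aug 1, 1641 (71 left).
Aug has 31 days: +31 → Sep 1, 1641 (40 left).
Sep has 30 days: +30 → Oct 1, 1641 (10 left).
+10 → Oct 11, 1641.

October 11, 1641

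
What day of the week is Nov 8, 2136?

Thursday

Doomsday rule: the anchor day for the 2100s is Sunday. For year 36: 36÷12 = 3 r 0, and 0÷4 = 0, so 3+0+0 = 3.
Sunday + 3 ≡ Wednesday — that's 2136's doomsday.
In November the doomsday date is Nov 7.
Nov 8 is 1 day after Nov 7; 1 mod 7 = 1, so Wednesday + 1 = Thursday.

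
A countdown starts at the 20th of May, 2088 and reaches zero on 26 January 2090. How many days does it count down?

616

May 20, 2088 → May 20, 2089: 365 days.
May 20, 2089 → Jun 20, 2089: 31 days (May has 31).
Jun 20, 2089 → Jul 20, 2089: 30 days (June has 30).
Jul 20, 2089 → Aug 20, 2089: 31 days (July has 31).
Aug 20, 2089 → Sep 20, 2089: 31 days (August has 31).
Sep 20, 2089 → Oct 20, 2089: 30 days (September has 30).
Oct 20, 2089 → Nov 20, 2089: 31 days (October has 31).
Nov 20, 2089 → Dec 20, 2089: 30 days (November has 30).
Dec 20, 2089 → Jan 20, 2090: 31 days (December has 31).
Jan 20, 2090 → Jan 26, 2090: 6 days.
Total: 616 days.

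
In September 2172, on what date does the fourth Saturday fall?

September 26, 2172

September 1, 2172 is a Tuesday.
The first Saturday is therefore September 5 (4 days later).
The fourth Saturday is 5 + 3×7 = September 26.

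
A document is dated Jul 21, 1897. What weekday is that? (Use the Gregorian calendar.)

Wednesday

Doomsday rule: the anchor day for the 1800s is Friday. For year 97: 97÷12 = 8 r 1, and 1÷4 = 0, so 8+1+0 = 9.
Friday + 9 ≡ Sunday — that's 1897's doomsday.
In July the doomsday date is Jul 11.
Jul 21 is 10 days after Jul 11; 10 mod 7 = 3, so Sunday + 3 = Wednesday.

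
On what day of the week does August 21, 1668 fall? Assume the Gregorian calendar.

Tuesday

Doomsday rule: the anchor day for the 1600s is Tuesday. For year 68: 68÷12 = 5 r 8, and 8÷4 = 2, so 5+8+2 = 15.
Tuesday + 15 ≡ Wednesday — that's 1668's doomsday.
In August the doomsday date is Aug 8.
Aug 21 is 13 days after Aug 8; 13 mod 7 = 6, so Wednesday + 6 = Tuesday.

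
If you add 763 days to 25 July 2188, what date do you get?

August 27, 2190

+365 (one year) → Jul 25, 2189 (398 left).
Jul has 31 days: +7 → Aug 1, 2189 (391 left).
Aug has 31 days: +31 → Sep 1, 2189 (360 left).
Sep has 30 days: +30 → Oct 1, 2189 (330 left).
Oct has 31 days: +31 → Nov 1, 2189 (299 left).
Nov has 30 days: +30 → Dec 1, 2189 (269 left).
Dec has 31 days: +31 → Jan 1, 2190 (238 left).
Jan has 31 days: +31 → Feb 1, 2190 (207 left).
Feb has 28 days: +28 → Mar 1, 2190 (179 left).
Mar has 31 days: +31 → Apr 1, 2190 (148 left).
Apr has 30 days: +30 → May 1, 2190 (118 left).
May has 31 days: +31 → Jun 1, 2190 (87 left).
Jun has 30 days: +30 → Jul 1, 2190 (57 left).
Jul has 31 days: +31 → Aug 1, 2190 (26 left).
+26 → Aug 27, 2190.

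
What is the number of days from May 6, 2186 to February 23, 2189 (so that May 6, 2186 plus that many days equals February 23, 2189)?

May 6, 2186 → May 6, 2187: 365 days.
May 6, 2187 → May 6, 2188: 366 days (Feb 29, 2188 is in that span).
May 6, 2188 → Jun 6, 2188: 31 days (May has 31).
Jun 6, 2188 → Jul 6, 2188: 30 days (June has 30).
Jul 6, 2188 → Aug 6, 2188: 31 days (July has 31).
Aug 6, 2188 → Sep 6, 2188: 31 days (August has 31).
Sep 6, 2188 → Oct 6, 2188: 30 days (September has 30).
Oct 6, 2188 → Nov 6, 2188: 31 days (October has 31).
Nov 6, 2188 → Dec 6, 2188: 30 days (November has 30).
Dec 6, 2188 → Jan 6, 2189: 31 days (December has 31).
Jan 6, 2189 → Feb 6, 2189: 31 days (January has 31).
Feb 6, 2189 → Feb 23, 2189: 17 days.
Total: 1024 days.

1024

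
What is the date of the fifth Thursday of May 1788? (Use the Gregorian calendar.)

May 1, 1788 is a Thursday.
The first Thursday is therefore May 1 (same day).
The fifth Thursday is 1 + 4×7 = May 29.

May 29, 1788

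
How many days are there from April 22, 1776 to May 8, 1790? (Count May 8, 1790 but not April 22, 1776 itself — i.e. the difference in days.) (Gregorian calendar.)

5129

Apr 22, 1776 → Apr 22, 1777: 365 days.
Apr 22, 1777 → Apr 22, 1778: 365 days.
Apr 22, 1778 → Apr 22, 1779: 365 days.
Apr 22, 1779 → Apr 22, 1780: 366 days (Feb 29, 1780 is in that span).
Apr 22, 1780 → Apr 22, 1781: 365 days.
Apr 22, 1781 → Apr 22, 1782: 365 days.
Apr 22, 1782 → Apr 22, 1783: 365 days.
Apr 22, 1783 → Apr 22, 1784: 366 days (Feb 29, 1784 is in that span).
Apr 22, 1784 → Apr 22, 1785: 365 days.
Apr 22, 1785 → Apr 22, 1786: 365 days.
Apr 22, 1786 → Apr 22, 1787: 365 days.
Apr 22, 1787 → Apr 22, 1788: 366 days (Feb 29, 1788 is in that span).
Apr 22, 1788 → Apr 22, 1789: 365 days.
Apr 22, 1789 → May 22, 1789: 30 days (April has 30).
May 22, 1789 → Jun 22, 1789: 31 days (May has 31).
Jun 22, 1789 → Jul 22, 1789: 30 days (June has 30).
Jul 22, 1789 → Aug 22, 1789: 31 days (July has 31).
Aug 22, 1789 → Sep 22, 1789: 31 days (August has 31).
Sep 22, 1789 → Oct 22, 1789: 30 days (September has 30).
Oct 22, 1789 → Nov 22, 1789: 31 days (October has 31).
Nov 22, 1789 → Dec 22, 1789: 30 days (November has 30).
Dec 22, 1789 → Jan 22, 1790: 31 days (December has 31).
Jan 22, 1790 → Feb 22, 1790: 31 days (January has 31).
Feb 22, 1790 → Mar 22, 1790: 28 days (February has 28).
Mar 22, 1790 → Apr 22, 1790: 31 days (March has 31).
Apr 22, 1790 → May 8, 1790: 16 days.
Total: 5129 days.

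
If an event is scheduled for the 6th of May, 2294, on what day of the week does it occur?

Sunday

Doomsday rule: the anchor day for the 2200s is Friday. For year 94: 94÷12 = 7 r 10, and 10÷4 = 2, so 7+10+2 = 19.
Friday + 19 ≡ Wednesday — that's 2294's doomsday.
In May the doomsday date is May 9.
May 6 is 3 days before May 9; 3 mod 7 = 3, so Wednesday − 3 = Sunday.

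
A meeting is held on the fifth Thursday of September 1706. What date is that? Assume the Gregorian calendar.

September 1, 1706 is a Wednesday.
The first Thursday is therefore September 2 (1 days later).
The fifth Thursday is 2 + 4×7 = September 30.

September 30, 1706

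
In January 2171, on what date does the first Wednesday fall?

January 1, 2171 is a Tuesday.
The first Wednesday is therefore January 2 (1 days later).

January 2, 2171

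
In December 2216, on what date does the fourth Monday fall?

December 1, 2216 is a Sunday.
The first Monday is therefore December 2 (1 days later).
The fourth Monday is 2 + 3×7 = December 23.

December 23, 2216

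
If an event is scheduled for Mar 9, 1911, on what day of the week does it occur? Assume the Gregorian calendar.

Thursday

Doomsday rule: the anchor day for the 1900s is Wednesday. For year 11: 11÷12 = 0 r 11, and 11÷4 = 2, so 0+11+2 = 13.
Wednesday + 13 ≡ Tuesday — that's 1911's doomsday.
In March the doomsday date is Mar 14.
Mar 9 is 5 days before Mar 14; 5 mod 7 = 5, so Tuesday − 5 = Thursday.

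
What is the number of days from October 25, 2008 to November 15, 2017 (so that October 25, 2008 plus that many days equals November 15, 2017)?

3308

Oct 25, 2008 → Oct 25, 2009: 365 days.
Oct 25, 2009 → Oct 25, 2010: 365 days.
Oct 25, 2010 → Oct 25, 2011: 365 days.
Oct 25, 2011 → Oct 25, 2012: 366 days (Feb 29, 2012 is in that span).
Oct 25, 2012 → Oct 25, 2013: 365 days.
Oct 25, 2013 → Oct 25, 2014: 365 days.
Oct 25, 2014 → Oct 25, 2015: 365 days.
Oct 25, 2015 → Oct 25, 2016: 366 days (Feb 29, 2016 is in that span).
Oct 25, 2016 → Nov 25, 2016: 31 days (October has 31).
Nov 25, 2016 → Dec 25, 2016: 30 days (November has 30).
Dec 25, 2016 → Jan 25, 2017: 31 days (December has 31).
Jan 25, 2017 → Feb 25, 2017: 31 days (January has 31).
Feb 25, 2017 → Mar 25, 2017: 28 days (February has 28).
Mar 25, 2017 → Apr 25, 2017: 31 days (March has 31).
Apr 25, 2017 → May 25, 2017: 30 days (April has 30).
May 25, 2017 → Jun 25, 2017: 31 days (May has 31).
Jun 25, 2017 → Jul 25, 2017: 30 days (June has 30).
Jul 25, 2017 → Aug 25, 2017: 31 days (July has 31).
Aug 25, 2017 → Sep 25, 2017: 31 days (August has 31).
Sep 25, 2017 → Oct 25, 2017: 30 days (September has 30).
Oct 25, 2017 → Nov 15, 2017: 21 days.
Total: 3308 days.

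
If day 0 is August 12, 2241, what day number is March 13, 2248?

2405

Aug 12, 2241 → Aug 12, 2242: 365 days.
Aug 12, 2242 → Aug 12, 2243: 365 days.
Aug 12, 2243 → Aug 12, 2244: 366 days (Feb 29, 2244 is in that span).
Aug 12, 2244 → Aug 12, 2245: 365 days.
Aug 12, 2245 → Aug 12, 2246: 365 days.
Aug 12, 2246 → Aug 12, 2247: 365 days.
Aug 12, 2247 → Sep 12, 2247: 31 days (August has 31).
Sep 12, 2247 → Oct 12, 2247: 30 days (September has 30).
Oct 12, 2247 → Nov 12, 2247: 31 days (October has 31).
Nov 12, 2247 → Dec 12, 2247: 30 days (November has 30).
Dec 12, 2247 → Jan 12, 2248: 31 days (December has 31).
Jan 12, 2248 → Feb 12, 2248: 31 days (January has 31).
Feb 12, 2248 → Mar 12, 2248: 29 days (February has 29).
Mar 12, 2248 → Mar 13, 2248: 1 days.
Total: 2405 days.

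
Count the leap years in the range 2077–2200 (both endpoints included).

29

Multiples of 4 in [2077,2200]: 31.
Of those, multiples of 100: 2 (not leap unless ÷400).
Multiples of 400: 0.
Leap years = 31 − 2 + 0 = 29.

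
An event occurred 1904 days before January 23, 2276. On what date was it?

−365 (one year) → Jan 23, 2275 (1539 left).
−365 (one year) → Jan 23, 2274 (1174 left).
−365 (one year) → Jan 23, 2273 (809 left).
−366 (one year; includes Feb 29, 2272) → Jan 23, 2272 (443 left).
−365 (one year) → Jan 23, 2271 (78 left).
−23 → Dec 31, 2270 (end of Dec, 31 days; 55 left).
−31 → Nov 30, 2270 (end of Nov, 30 days; 24 left).
−24 → Nov 6, 2270.

November 6, 2270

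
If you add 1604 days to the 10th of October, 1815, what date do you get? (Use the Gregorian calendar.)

+366 (one year; includes Feb 29, 1816) → Oct 10, 1816 (1238 left).
+365 (one year) → Oct 10, 1817 (873 left).
+365 (one year) → Oct 10, 1818 (508 left).
+365 (one year) → Oct 10, 1819 (143 left).
Oct has 31 days: +22 → Nov 1, 1819 (121 left).
Nov has 30 days: +30 → Dec 1, 1819 (91 left).
Dec has 31 days: +31 → Jan 1, 1820 (60 left).
Jan has 31 days: +31 → Feb 1, 1820 (29 left).
Feb has 29 days: +29 → Mar 1, 1820 (0 left).

March 1, 1820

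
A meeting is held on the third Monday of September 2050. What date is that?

September 19, 2050

September 1, 2050 is a Thursday.
The first Monday is therefore September 5 (4 days later).
The third Monday is 5 + 2×7 = September 19.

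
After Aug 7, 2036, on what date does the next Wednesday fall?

August 13, 2036

Aug 7, 2036 is a Thursday.
From Thursday to the next Wednesday is 6 days.
Aug 7, 2036 + 6 = Aug 13, 2036.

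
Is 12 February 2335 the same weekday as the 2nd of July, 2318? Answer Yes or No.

From Jul 2, 2318 to Feb 12, 2335 is 6069 days.
6069 mod 7 = 0, so they are the same weekday.
(Jul 2, 2318 is a Tuesday; Feb 12, 2335 is a Tuesday.)

Yes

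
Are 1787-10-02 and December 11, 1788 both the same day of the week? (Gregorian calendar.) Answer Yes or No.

No

From Oct 2, 1787 to Dec 11, 1788 is 436 days.
436 mod 7 = 2, so they are different weekdays.
(Oct 2, 1787 is a Tuesday; Dec 11, 1788 is a Thursday.)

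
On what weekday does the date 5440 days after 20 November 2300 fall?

First find the weekday of Nov 20, 2300. Doomsday rule: the anchor day for the 2300s is Wednesday. For year 00: 0÷12 = 0 r 0, and 0÷4 = 0, so 0+0+0 = 0.
Wednesday + 0 ≡ Wednesday — that's 2300's doomsday.
In November the doomsday date is Nov 7.
Nov 20 is 13 days after Nov 7; 13 mod 7 = 6, so Wednesday + 6 = Tuesday.
5440 mod 7 = 1, so 5440 days after a Tuesday is Tuesday + 1 = Wednesday.

Wednesday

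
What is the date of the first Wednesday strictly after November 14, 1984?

November 21, 1984

Nov 14, 1984 is a Wednesday.
From Wednesday to the next Wednesday is 7 days.
Nov 14, 1984 + 7 = Nov 21, 1984.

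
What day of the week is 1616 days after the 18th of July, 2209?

First find the weekday of Jul 18, 2209. Doomsday rule: the anchor day for the 2200s is Friday. For year 09: 9÷12 = 0 r 9, and 9÷4 = 2, so 0+9+2 = 11.
Friday + 11 ≡ Tuesday — that's 2209's doomsday.
In July the doomsday date is Jul 11.
Jul 18 is 7 days after Jul 11; 7 mod 7 = 0, so Tuesday + 0 = Tuesday.
1616 mod 7 = 6, so 1616 days after a Tuesday is Tuesday + 6 = Monday.

Monday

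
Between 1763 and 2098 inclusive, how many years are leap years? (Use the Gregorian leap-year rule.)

82

Multiples of 4 in [1763,2098]: 84.
Of those, multiples of 100: 3 (not leap unless ÷400).
Multiples of 400: 1.
Leap years = 84 − 3 + 1 = 82.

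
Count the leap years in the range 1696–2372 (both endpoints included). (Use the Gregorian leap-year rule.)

164

Multiples of 4 in [1696,2372]: 170.
Of those, multiples of 100: 7 (not leap unless ÷400).
Multiples of 400: 1.
Leap years = 170 − 7 + 1 = 164.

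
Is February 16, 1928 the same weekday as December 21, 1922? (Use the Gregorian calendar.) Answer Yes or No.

From Dec 21, 1922 to Feb 16, 1928 is 1883 days.
1883 mod 7 = 0, so they are the same weekday.
(Dec 21, 1922 is a Thursday; Feb 16, 1928 is a Thursday.)

Yes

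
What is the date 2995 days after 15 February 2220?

+366 (one year; includes Feb 29, 2220) → Feb 15, 2221 (2629 left).
+365 (one year) → Feb 15, 2222 (2264 left).
+365 (one year) → Feb 15, 2223 (1899 left).
+365 (one year) → Feb 15, 2224 (1534 left).
+366 (one year; includes Feb 29, 2224) → Feb 15, 2225 (1168 left).
+365 (one year) → Feb 15, 2226 (803 left).
+365 (one year) → Feb 15, 2227 (438 left).
+365 (one year) → Feb 15, 2228 (73 left).
Feb has 29 days: +15 → Mar 1, 2228 (58 left).
Mar has 31 days: +31 → Apr 1, 2228 (27 left).
+27 → Apr 28, 2228.

April 28, 2228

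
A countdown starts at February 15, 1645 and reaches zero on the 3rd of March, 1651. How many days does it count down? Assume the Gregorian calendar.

Feb 15, 1645 → Feb 15, 1646: 365 days.
Feb 15, 1646 → Feb 15, 1647: 365 days.
Feb 15, 1647 → Feb 15, 1648: 365 days.
Feb 15, 1648 → Feb 15, 1649: 366 days (Feb 29, 1648 is in that span).
Feb 15, 1649 → Feb 15, 1650: 365 days.
Feb 15, 1650 → Mar 15, 1650: 28 days (February has 28).
Mar 15, 1650 → Apr 15, 1650: 31 days (March has 31).
Apr 15, 1650 → May 15, 1650: 30 days (April has 30).
May 15, 1650 → Jun 15, 1650: 31 days (May has 31).
Jun 15, 1650 → Jul 15, 1650: 30 days (June has 30).
Jul 15, 1650 → Aug 15, 1650: 31 days (July has 31).
Aug 15, 1650 → Sep 15, 1650: 31 days (August has 31).
Sep 15, 1650 → Oct 15, 1650: 30 days (September has 30).
Oct 15, 1650 → Nov 15, 1650: 31 days (October has 31).
Nov 15, 1650 → Dec 15, 1650: 30 days (November has 30).
Dec 15, 1650 → Jan 15, 1651: 31 days (December has 31).
Jan 15, 1651 → Feb 15, 1651: 31 days (January has 31).
Feb 15, 1651 → Mar 3, 1651: 16 days.
Total: 2207 days.

2207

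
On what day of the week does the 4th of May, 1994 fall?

January 1, 1994 is a Saturday.
Jan 1, 1994 → Feb 1, 1994: 31 days (January has 31).
Feb 1, 1994 → Mar 1, 1994: 28 days (February has 28).
Mar 1, 1994 → Apr 1, 1994: 31 days (March has 31).
Apr 1, 1994 → May 1, 1994: 30 days (April has 30).
May 1, 1994 → May 4, 1994: 3 days.
Total: 123 days.
123 mod 7 = 4, so Saturday + 4 = Wednesday.

Wednesday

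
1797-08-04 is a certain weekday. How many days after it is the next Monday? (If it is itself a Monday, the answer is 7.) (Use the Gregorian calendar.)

3

Aug 4, 1797 is a Friday.
From Friday to the next Monday is 3 days.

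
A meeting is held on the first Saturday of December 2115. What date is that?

December 1, 2115 is a Sunday.
The first Saturday is therefore December 7 (6 days later).

December 7, 2115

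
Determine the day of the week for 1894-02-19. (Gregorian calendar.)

Doomsday rule: the anchor day for the 1800s is Friday. For year 94: 94÷12 = 7 r 10, and 10÷4 = 2, so 7+10+2 = 19.
Friday + 19 ≡ Wednesday — that's 1894's doomsday.
In February the doomsday date is Feb 28 (1894 is not a leap year).
Feb 19 is 9 days before Feb 28; 9 mod 7 = 2, so Wednesday − 2 = Monday.

Monday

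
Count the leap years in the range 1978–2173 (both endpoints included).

48

Multiples of 4 in [1978,2173]: 49.
Of those, multiples of 100: 2 (not leap unless ÷400).
Multiples of 400: 1.
Leap years = 49 − 2 + 1 = 48.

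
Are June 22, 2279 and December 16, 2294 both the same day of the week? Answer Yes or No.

Yes

From Jun 22, 2279 to Dec 16, 2294 is 5656 days.
5656 mod 7 = 0, so they are the same weekday.
(Jun 22, 2279 is a Sunday; Dec 16, 2294 is a Sunday.)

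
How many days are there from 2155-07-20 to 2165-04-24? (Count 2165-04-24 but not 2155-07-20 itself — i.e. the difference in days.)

Jul 20, 2155 → Jul 20, 2156: 366 days (Feb 29, 2156 is in that span).
Jul 20, 2156 → Jul 20, 2157: 365 days.
Jul 20, 2157 → Jul 20, 2158: 365 days.
Jul 20, 2158 → Jul 20, 2159: 365 days.
Jul 20, 2159 → Jul 20, 2160: 366 days (Feb 29, 2160 is in that span).
Jul 20, 2160 → Jul 20, 2161: 365 days.
Jul 20, 2161 → Jul 20, 2162: 365 days.
Jul 20, 2162 → Jul 20, 2163: 365 days.
Jul 20, 2163 → Jul 20, 2164: 366 days (Feb 29, 2164 is in that span).
Jul 20, 2164 → Aug 20, 2164: 31 days (July has 31).
Aug 20, 2164 → Sep 20, 2164: 31 days (August has 31).
Sep 20, 2164 → Oct 20, 2164: 30 days (September has 30).
Oct 20, 2164 → Nov 20, 2164: 31 days (October has 31).
Nov 20, 2164 → Dec 20, 2164: 30 days (November has 30).
Dec 20, 2164 → Jan 20, 2165: 31 days (December has 31).
Jan 20, 2165 → Feb 20, 2165: 31 days (January has 31).
Feb 20, 2165 → Mar 20, 2165: 28 days (February has 28).
Mar 20, 2165 → Apr 20, 2165: 31 days (March has 31).
Apr 20, 2165 → Apr 24, 2165: 4 days.
Total: 3566 days.

3566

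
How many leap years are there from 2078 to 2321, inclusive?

Multiples of 4 in [2078,2321]: 61.
Of those, multiples of 100: 3 (not leap unless ÷400).
Multiples of 400: 0.
Leap years = 61 − 3 + 0 = 58.

58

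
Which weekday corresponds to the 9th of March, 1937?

Doomsday rule: the anchor day for the 1900s is Wednesday. For year 37: 37÷12 = 3 r 1, and 1÷4 = 0, so 3+1+0 = 4.
Wednesday + 4 ≡ Sunday — that's 1937's doomsday.
In March the doomsday date is Mar 14.
Mar 9 is 5 days before Mar 14; 5 mod 7 = 5, so Sunday − 5 = Tuesday.

Tuesday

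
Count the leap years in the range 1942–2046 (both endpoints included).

26

Multiples of 4 in [1942,2046]: 26.
Of those, multiples of 100: 1 (not leap unless ÷400).
Multiples of 400: 1.
Leap years = 26 − 1 + 1 = 26.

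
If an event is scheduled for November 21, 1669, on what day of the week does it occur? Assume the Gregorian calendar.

Thursday

Doomsday rule: the anchor day for the 1600s is Tuesday. For year 69: 69÷12 = 5 r 9, and 9÷4 = 2, so 5+9+2 = 16.
Tuesday + 16 ≡ Thursday — that's 1669's doomsday.
In November the doomsday date is Nov 7.
Nov 21 is 14 days after Nov 7; 14 mod 7 = 0, so Thursday + 0 = Thursday.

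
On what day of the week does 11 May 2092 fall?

Doomsday rule: the anchor day for the 2000s is Tuesday. For year 92: 92÷12 = 7 r 8, and 8÷4 = 2, so 7+8+2 = 17.
Tuesday + 17 ≡ Friday — that's 2092's doomsday.
In May the doomsday date is May 9.
May 11 is 2 days after May 9; 2 mod 7 = 2, so Friday + 2 = Sunday.

Sunday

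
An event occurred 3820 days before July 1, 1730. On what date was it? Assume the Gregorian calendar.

January 15, 1720

−365 (one year) → Jul 1, 1729 (3455 left).
−365 (one year) → Jul 1, 1728 (3090 left).
−366 (one year; includes Feb 29, 1728) → Jul 1, 1727 (2724 left).
−365 (one year) → Jul 1, 1726 (2359 left).
−365 (one year) → Jul 1, 1725 (1994 left).
−365 (one year) → Jul 1, 1724 (1629 left).
−366 (one year; includes Feb 29, 1724) → Jul 1, 1723 (1263 left).
−365 (one year) → Jul 1, 1722 (898 left).
−365 (one year) → Jul 1, 1721 (533 left).
−365 (one year) → Jul 1, 1720 (168 left).
−1 → Jun 30, 1720 (end of Jun, 30 days; 167 left).
−30 → May 31, 1720 (end of May, 31 days; 137 left).
−31 → Apr 30, 1720 (end of Apr, 30 days; 106 left).
−30 → Mar 31, 1720 (end of Mar, 31 days; 76 left).
−31 → Feb 29, 1720 (end of Feb, 29 days; 45 left).
−29 → Jan 31, 1720 (end of Jan, 31 days; 16 left).
−16 → Jan 15, 1720.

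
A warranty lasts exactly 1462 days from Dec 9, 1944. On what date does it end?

December 10, 1948

+365 (one year) → Dec 9, 1945 (1097 left).
+365 (one year) → Dec 9, 1946 (732 left).
+365 (one year) → Dec 9, 1947 (367 left).
Dec has 31 days: +23 → Jan 1, 1948 (344 left).
Jan has 31 days: +31 → Feb 1, 1948 (313 left).
Feb has 29 days: +29 → Mar 1, 1948 (284 left).
Mar has 31 days: +31 → Apr 1, 1948 (253 left).
Apr has 30 days: +30 → May 1, 1948 (223 left).
May has 31 days: +31 → Jun 1, 1948 (192 left).
Jun has 30 days: +30 → Jul 1, 1948 (162 left).
Jul has 31 days: +31 → Aug 1, 1948 (131 left).
Aug has 31 days: +31 → Sep 1, 1948 (100 left).
Sep has 30 days: +30 → Oct 1, 1948 (70 left).
Oct has 31 days: +31 → Nov 1, 1948 (39 left).
Nov has 30 days: +30 → Dec 1, 1948 (9 left).
+9 → Dec 10, 1948.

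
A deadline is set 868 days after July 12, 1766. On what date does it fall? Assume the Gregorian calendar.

+365 (one year) → Jul 12, 1767 (503 left).
+366 (one year; includes Feb 29, 1768) → Jul 12, 1768 (137 left).
Jul has 31 days: +20 → Aug 1, 1768 (117 left).
Aug has 31 days: +31 → Sep 1, 1768 (86 left).
Sep has 30 days: +30 → Oct 1, 1768 (56 left).
Oct has 31 days: +31 → Nov 1, 1768 (25 left).
+25 → Nov 26, 1768.

November 26, 1768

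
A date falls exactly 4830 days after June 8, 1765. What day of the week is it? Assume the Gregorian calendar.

Saturday

First find the weekday of Jun 8, 1765. Doomsday rule: the anchor day for the 1700s is Sunday. For year 65: 65÷12 = 5 r 5, and 5÷4 = 1, so 5+5+1 = 11.
Sunday + 11 ≡ Thursday — that's 1765's doomsday.
In June the doomsday date is Jun 6.
Jun 8 is 2 days after Jun 6; 2 mod 7 = 2, so Thursday + 2 = Saturday.
4830 mod 7 = 0, so 4830 days after a Saturday is Saturday + 0 = Saturday.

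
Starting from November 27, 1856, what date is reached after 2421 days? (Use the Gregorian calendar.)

July 15, 1863

+365 (one year) → Nov 27, 1857 (2056 left).
+365 (one year) → Nov 27, 1858 (1691 left).
+365 (one year) → Nov 27, 1859 (1326 left).
+366 (one year; includes Feb 29, 1860) → Nov 27, 1860 (960 left).
+365 (one year) → Nov 27, 1861 (595 left).
+365 (one year) → Nov 27, 1862 (230 left).
Nov has 30 days: +4 → Dec 1, 1862 (226 left).
Dec has 31 days: +31 → Jan 1, 1863 (195 left).
Jan has 31 days: +31 → Feb 1, 1863 (164 left).
Feb has 28 days: +28 → Mar 1, 1863 (136 left).
Mar has 31 days: +31 → Apr 1, 1863 (105 left).
Apr has 30 days: +30 → May 1, 1863 (75 left).
May has 31 days: +31 → Jun 1, 1863 (44 left).
Jun has 30 days: +30 → Jul 1, 1863 (14 left).
+14 → Jul 15, 1863.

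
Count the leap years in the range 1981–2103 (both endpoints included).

Multiples of 4 in [1981,2103]: 30.
Of those, multiples of 100: 2 (not leap unless ÷400).
Multiples of 400: 1.
Leap years = 30 − 2 + 1 = 29.

29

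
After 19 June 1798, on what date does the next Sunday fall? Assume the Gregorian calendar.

Jun 19, 1798 is a Tuesday.
From Tuesday to the next Sunday is 5 days.
Jun 19, 1798 + 5 = Jun 24, 1798.

June 24, 1798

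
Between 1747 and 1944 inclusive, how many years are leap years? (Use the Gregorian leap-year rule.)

Multiples of 4 in [1747,1944]: 50.
Of those, multiples of 100: 2 (not leap unless ÷400).
Multiples of 400: 0.
Leap years = 50 − 2 + 0 = 48.

48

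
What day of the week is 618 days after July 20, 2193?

Monday

First find the weekday of Jul 20, 2193. Doomsday rule: the anchor day for the 2100s is Sunday. For year 93: 93÷12 = 7 r 9, and 9÷4 = 2, so 7+9+2 = 18.
Sunday + 18 ≡ Thursday — that's 2193's doomsday.
In July the doomsday date is Jul 11.
Jul 20 is 9 days after Jul 11; 9 mod 7 = 2, so Thursday + 2 = Saturday.
618 mod 7 = 2, so 618 days after a Saturday is Saturday + 2 = Monday.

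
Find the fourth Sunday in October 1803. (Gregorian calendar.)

October 1, 1803 is a Saturday.
The first Sunday is therefore October 2 (1 days later).
The fourth Sunday is 2 + 3×7 = October 23.

October 23, 1803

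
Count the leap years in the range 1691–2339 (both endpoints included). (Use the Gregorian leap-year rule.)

Multiples of 4 in [1691,2339]: 162.
Of those, multiples of 100: 7 (not leap unless ÷400).
Multiples of 400: 1.
Leap years = 162 − 7 + 1 = 156.

156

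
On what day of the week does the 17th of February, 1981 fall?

Doomsday rule: the anchor day for the 1900s is Wednesday. For year 81: 81÷12 = 6 r 9, and 9÷4 = 2, so 6+9+2 = 17.
Wednesday + 17 ≡ Saturday — that's 1981's doomsday.
In February the doomsday date is Feb 28 (1981 is not a leap year).
Feb 17 is 11 days before Feb 28; 11 mod 7 = 4, so Saturday − 4 = Tuesday.

Tuesday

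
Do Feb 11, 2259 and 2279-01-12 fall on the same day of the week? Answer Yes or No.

No

From Feb 11, 2259 to Jan 12, 2279 is 7275 days.
7275 mod 7 = 2, so they are different weekdays.
(Feb 11, 2259 is a Friday; Jan 12, 2279 is a Sunday.)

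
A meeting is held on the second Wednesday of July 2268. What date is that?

July 1, 2268 is a Wednesday.
The first Wednesday is therefore July 1 (same day).
The second Wednesday is 1 + 1×7 = July 8.

July 8, 2268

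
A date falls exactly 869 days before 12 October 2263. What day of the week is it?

First find the weekday of Oct 12, 2263. Doomsday rule: the anchor day for the 2200s is Friday. For year 63: 63÷12 = 5 r 3, and 3÷4 = 0, so 5+3+0 = 8.
Friday + 8 ≡ Saturday — that's 2263's doomsday.
In October the doomsday date is Oct 10.
Oct 12 is 2 days after Oct 10; 2 mod 7 = 2, so Saturday + 2 = Monday.
869 mod 7 = 1, so 869 days before a Monday is Monday − 1 = Sunday.

Sunday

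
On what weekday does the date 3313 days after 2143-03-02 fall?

First find the weekday of Mar 2, 2143. Doomsday rule: the anchor day for the 2100s is Sunday. For year 43: 43÷12 = 3 r 7, and 7÷4 = 1, so 3+7+1 = 11.
Sunday + 11 ≡ Thursday — that's 2143's doomsday.
In March the doomsday date is Mar 14.
Mar 2 is 12 days before Mar 14; 12 mod 7 = 5, so Thursday − 5 = Saturday.
3313 mod 7 = 2, so 3313 days after a Saturday is Saturday + 2 = Monday.

Monday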